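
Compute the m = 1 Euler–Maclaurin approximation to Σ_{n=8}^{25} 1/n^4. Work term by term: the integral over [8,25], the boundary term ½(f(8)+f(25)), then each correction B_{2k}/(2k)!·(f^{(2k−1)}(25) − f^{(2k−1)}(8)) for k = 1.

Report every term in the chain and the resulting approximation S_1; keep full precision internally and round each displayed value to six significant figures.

Integral: ∫_8^25 1/x^4 dx = 0.000629708.
Boundary: ½(f(8) + f(25)) = ½(0.000244141 + 2.56000e-06) = 0.000123350.
Running total after boundary: 0.000753059.
Order-1 term: 1/12 · (-4.09600e-07 − (-0.000122070)) = 1.01384e-05.

S_1 ≈ 0.000763197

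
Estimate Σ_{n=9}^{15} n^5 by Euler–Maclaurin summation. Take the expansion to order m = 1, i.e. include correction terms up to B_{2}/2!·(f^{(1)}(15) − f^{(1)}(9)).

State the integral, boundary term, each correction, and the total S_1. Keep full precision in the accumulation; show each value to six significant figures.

S_1 ≈ 2.23744e+06

Integral: ∫_9^15 x^5 dx = 1.80986e+06.
½[f(9) + f(15)] = ½[59049.0 + 759375] = 409212.
So far: 2.21908e+06.
Order-1 term: 1/12 · (253125 − 32805.0) = 18360.0.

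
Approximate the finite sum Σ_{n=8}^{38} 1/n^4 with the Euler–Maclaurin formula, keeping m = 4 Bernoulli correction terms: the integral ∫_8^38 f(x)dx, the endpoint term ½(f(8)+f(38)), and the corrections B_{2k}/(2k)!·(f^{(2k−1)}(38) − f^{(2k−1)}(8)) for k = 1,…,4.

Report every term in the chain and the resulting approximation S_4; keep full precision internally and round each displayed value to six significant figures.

∫_8^38 1/x^4 dx evaluates to 0.000644967.
Boundary: ½(f(8) + f(38)) = ½(0.000244141 + 4.79585e-07) = 0.000122310.
Integral + boundary = 0.000767277.
k=1: B_{2}/(2)! × [f^{(1)}(38) − f^{(1)}(8)] = 1/12 × (-5.04826e-08 − (-0.000122070)) = 1.01683e-05.
After k=1: 0.000777445.
k=2: B_{4}/(4)! × [f^{(3)}(38) − f^{(3)}(8)] = −1/720 × (-1.04881e-09 − (-5.72205e-05)) = -7.94714e-08.
After k=2: 0.000777366.
k=3: B_{6}/(6)! × [f^{(5)}(38) − f^{(5)}(8)] = 1/30240 × (-4.06740e-11 − (-5.00679e-05)) = 1.65568e-09.
After k=3: 0.000777368.
k=4: B_{8}/(8)! × [f^{(7)}(38) − f^{(7)}(8)] = −1/1209600 × (-2.53508e-12 − (-7.04080e-05)) = -5.82077e-11.

S_4 ≈ 0.000777367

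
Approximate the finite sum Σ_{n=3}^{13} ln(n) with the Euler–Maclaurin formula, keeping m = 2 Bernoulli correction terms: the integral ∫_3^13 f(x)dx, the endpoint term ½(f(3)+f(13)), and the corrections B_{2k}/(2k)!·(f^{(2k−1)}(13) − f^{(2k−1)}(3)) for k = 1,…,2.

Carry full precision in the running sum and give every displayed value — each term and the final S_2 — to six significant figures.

Integral: ∫_3^13 ln(x) dx = 20.0485.
Boundary: ½(f(3) + f(13)) = ½(1.09861 + 2.56495) = 1.83178.
Integral + boundary = 21.8803.
k=1: B_{2}/(2)! × [f^{(1)}(13) − f^{(1)}(3)] = 1/12 × (0.0769231 − 0.333333) = -0.0213675.
Running total after k=1: 21.8589.
k=2: B_{4}/(4)! × [f^{(3)}(13) − f^{(3)}(3)] = −1/720 × (0.000910332 − 0.0740741) = 0.000101616.

S_2 ≈ 21.8590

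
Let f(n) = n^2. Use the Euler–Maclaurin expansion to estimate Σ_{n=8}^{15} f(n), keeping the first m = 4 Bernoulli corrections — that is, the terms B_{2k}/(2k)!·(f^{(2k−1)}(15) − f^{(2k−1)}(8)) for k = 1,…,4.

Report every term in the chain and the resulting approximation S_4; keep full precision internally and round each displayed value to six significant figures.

∫_8^15 x^2 dx evaluates to 954.333.
½[f(8) + f(15)] = ½[64.0000 + 225.000] = 144.500.
Integral + boundary = 1098.83.
k=1: B_{2}/(2)! × [f^{(1)}(15) − f^{(1)}(8)] = 1/12 × (30.0000 − 16.0000) = 1.16667.
Running total after k=1: 1100.00.
k=2: B_{4}/(4)! × [f^{(3)}(15) − f^{(3)}(8)] = −1/720 × (0.00000 − 0.00000) = 0.00000.
Running total after k=2: 1100.00.
k=3: B_{6}/(6)! × [f^{(5)}(15) − f^{(5)}(8)] = 1/30240 × (0.00000 − 0.00000) = 0.00000.
Running total after k=3: 1100.00.
k=4: B_{8}/(8)! × [f^{(7)}(15) − f^{(7)}(8)] = −1/1209600 × (0.00000 − 0.00000) = 0.00000.

S_4 ≈ 1100.00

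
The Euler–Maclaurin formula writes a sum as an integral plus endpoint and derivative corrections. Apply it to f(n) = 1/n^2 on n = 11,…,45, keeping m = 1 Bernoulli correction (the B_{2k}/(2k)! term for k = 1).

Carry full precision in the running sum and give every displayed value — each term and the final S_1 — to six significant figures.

∫_11^45 1/x^2 dx evaluates to 0.0686869.
½[f(11) + f(45)] = ½[0.00826446 + 0.000493827] = 0.00437914.
So far: 0.0730660.
k=1: B_{2}/(2)! × [f^{(1)}(45) − f^{(1)}(11)] = 1/12 × (-2.19479e-05 − (-0.00150263)) = 0.000123390.

S_1 ≈ 0.0731894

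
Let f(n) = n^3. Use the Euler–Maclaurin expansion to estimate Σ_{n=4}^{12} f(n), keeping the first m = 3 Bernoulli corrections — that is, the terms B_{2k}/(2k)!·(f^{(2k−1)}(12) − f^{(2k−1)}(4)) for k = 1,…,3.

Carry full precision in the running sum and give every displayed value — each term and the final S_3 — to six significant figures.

The integral term ∫_4^12 x^3 dx = 5120.00.
Endpoint term: (f(4) + f(12))/2 = (64.0000 + 1728.00)/2 = 896.000.
So far: 6016.00.
Order-1 term: 1/12 · (432.000 − 48.0000) = 32.0000.
Running total after k=1: 6048.00.
Order-2 term: −1/720 · (6.00000 − 6.00000) = 0.00000.
Running total after k=2: 6048.00.
Order-3 term: 1/30240 · (0.00000 − 0.00000) = 0.00000.

S_3 ≈ 6048.00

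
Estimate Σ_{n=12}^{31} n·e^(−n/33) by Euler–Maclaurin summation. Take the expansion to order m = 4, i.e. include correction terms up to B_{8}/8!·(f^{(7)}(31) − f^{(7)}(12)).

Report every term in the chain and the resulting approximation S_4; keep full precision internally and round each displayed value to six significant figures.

S_4 ≈ 216.977

∫_12^31 x·e^(−x/33) dx evaluates to 206.783.
½[f(12) + f(31)] = ½[8.34173 + 12.1168] = 10.2293.
Running total after boundary: 217.012.
Correction k=1: B_{2}/2! · (f^{(1)}(31) − f^{(1)}(12)) = 1/12 · (0.0236888 − 0.442364) = -0.0348896.
Running total after k=1: 216.977.
Correction k=2: B_{4}/4! · (f^{(3)}(31) − f^{(3)}(12)) = −1/720 · (0.000739594 − 0.00168288) = 1.31011e-06.
Running total after k=2: 216.977.
Correction k=3: B_{6}/6! · (f^{(5)}(31) − f^{(5)}(12)) = 1/30240 · (1.33832e-06 − 2.71767e-06) = -4.56132e-11.
Running total after k=3: 216.977.
Correction k=4: B_{8}/8! · (f^{(7)}(31) − f^{(7)}(12)) = −1/1209600 · (1.83425e-09 − 3.57208e-09) = 1.43670e-15.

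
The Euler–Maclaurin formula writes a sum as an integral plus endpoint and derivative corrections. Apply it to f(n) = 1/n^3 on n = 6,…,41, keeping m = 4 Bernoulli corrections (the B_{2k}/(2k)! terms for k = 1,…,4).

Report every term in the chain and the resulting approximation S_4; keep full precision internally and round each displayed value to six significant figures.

S_4 ≈ 0.0161046

The integral term ∫_6^41 1/x^3 dx = 0.0135914.
½[f(6) + f(41)] = ½[0.00462963 + 1.45094e-05] = 0.00232207.
Running total after boundary: 0.0159135.
k=1: B_{2}/(2)! × [f^{(1)}(41) − f^{(1)}(6)] = 1/12 × (-1.06166e-06 − (-0.00231481)) = 0.000192813.
Partial sum through k=1: 0.0161063.
k=2: B_{4}/(4)! × [f^{(3)}(41) − f^{(3)}(6)] = −1/720 × (-1.26313e-08 − (-0.00128601)) = -1.78610e-06.
Partial sum through k=2: 0.0161045.
k=3: B_{6}/(6)! × [f^{(5)}(41) − f^{(5)}(6)] = 1/30240 × (-3.15595e-10 − (-0.00150034)) = 4.96145e-08.
Partial sum through k=3: 0.0161046.
k=4: B_{8}/(8)! × [f^{(7)}(41) − f^{(7)}(6)] = −1/1209600 × (-1.35174e-11 − (-0.00300069)) = -2.48073e-09.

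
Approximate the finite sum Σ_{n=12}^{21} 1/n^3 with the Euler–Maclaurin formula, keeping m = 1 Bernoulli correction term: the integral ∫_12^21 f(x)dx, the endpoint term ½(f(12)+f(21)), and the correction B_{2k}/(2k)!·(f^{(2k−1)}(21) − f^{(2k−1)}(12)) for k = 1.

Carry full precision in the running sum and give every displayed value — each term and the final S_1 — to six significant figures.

The integral term ∫_12^21 1/x^3 dx = 0.00233844.
Endpoint term: (f(12) + f(21))/2 = (0.000578704 + 0.000107980)/2 = 0.000343342.
Running total after boundary: 0.00268178.
Order-1 term: 1/12 · (-1.54257e-05 − (-0.000144676)) = 1.07709e-05.

S_1 ≈ 0.00269255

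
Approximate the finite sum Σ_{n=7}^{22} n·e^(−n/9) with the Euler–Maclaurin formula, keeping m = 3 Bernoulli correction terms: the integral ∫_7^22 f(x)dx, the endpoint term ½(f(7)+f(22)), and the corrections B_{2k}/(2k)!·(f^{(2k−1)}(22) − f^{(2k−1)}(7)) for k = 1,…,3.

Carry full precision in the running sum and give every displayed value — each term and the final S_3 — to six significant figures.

Integral: ∫_7^22 x·e^(−x/9) dx = 41.9473.
Boundary: ½(f(7) + f(22)) = ½(3.21598 + 1.90904) = 2.56251.
Integral + boundary = 44.5098.
Order-1 term: 1/12 · (-0.125341 − 0.102095) = -0.0189529.
Partial sum through k=1: 44.4908.
Order-2 term: −1/720 · (0.000595160 − 0.0126043) = 1.66793e-05.
Partial sum through k=2: 44.4909.
Order-3 term: 1/30240 · (3.37992e-05 − 0.000295656) = -8.65928e-09.

S_3 ≈ 44.4909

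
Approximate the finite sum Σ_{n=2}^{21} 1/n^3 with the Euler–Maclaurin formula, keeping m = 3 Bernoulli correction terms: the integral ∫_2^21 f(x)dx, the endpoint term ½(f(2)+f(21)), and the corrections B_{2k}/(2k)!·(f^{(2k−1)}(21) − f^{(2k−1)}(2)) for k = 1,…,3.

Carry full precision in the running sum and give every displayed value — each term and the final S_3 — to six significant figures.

∫_2^21 1/x^3 dx evaluates to 0.123866.
Boundary: ½(f(2) + f(21)) = ½(0.125000 + 0.000107980) = 0.0625540.
Integral + boundary = 0.186420.
Order-1 term: 1/12 · (-1.54257e-05 − (-0.187500)) = 0.0156237.
After k=1: 0.202044.
Order-2 term: −1/720 · (-6.99577e-07 − (-0.937500)) = -0.00130208.
After k=2: 0.200742.
Order-3 term: 1/30240 · (-6.66264e-08 − (-9.84375)) = 0.000325521.

S_3 ≈ 0.201067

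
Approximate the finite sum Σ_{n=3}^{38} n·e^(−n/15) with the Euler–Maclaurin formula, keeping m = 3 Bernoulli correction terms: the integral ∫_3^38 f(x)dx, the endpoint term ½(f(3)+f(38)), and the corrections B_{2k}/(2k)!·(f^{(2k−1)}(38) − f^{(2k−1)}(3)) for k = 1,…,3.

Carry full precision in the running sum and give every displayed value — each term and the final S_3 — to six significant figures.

The integral term ∫_3^38 x·e^(−x/15) dx = 157.939.
Endpoint term: (f(3) + f(38))/2 = (2.45619 + 3.01697)/2 = 2.73658.
Running total after boundary: 160.676.
Correction k=1: B_{2}/2! · (f^{(1)}(38) − f^{(1)}(3)) = 1/12 · (-0.121737 − 0.654985) = -0.0647268.
Partial sum through k=1: 160.611.
Correction k=2: B_{4}/4! · (f^{(3)}(38) − f^{(3)}(3)) = −1/720 · (0.000164669 − 0.0101886) = 1.39222e-05.
Partial sum through k=2: 160.611.
Correction k=3: B_{6}/6! · (f^{(5)}(38) − f^{(5)}(3)) = 1/30240 · (3.86841e-06 − 7.76278e-05) = -2.43913e-09.

S_3 ≈ 160.611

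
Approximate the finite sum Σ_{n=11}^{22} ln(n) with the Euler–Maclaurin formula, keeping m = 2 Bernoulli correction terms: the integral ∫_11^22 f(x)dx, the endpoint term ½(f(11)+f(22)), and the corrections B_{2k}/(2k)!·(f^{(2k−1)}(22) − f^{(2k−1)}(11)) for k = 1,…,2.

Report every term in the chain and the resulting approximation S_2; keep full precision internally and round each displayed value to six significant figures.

∫_11^22 ln(x) dx evaluates to 30.6261.
Endpoint term: (f(11) + f(22))/2 = (2.39790 + 3.09104)/2 = 2.74447.
Running total after boundary: 33.3706.
Order-1 term: 1/12 · (0.0454545 − 0.0909091) = -0.00378788.
Partial sum through k=1: 33.3668.
Order-2 term: −1/720 · (0.000187829 − 0.00150263) = 1.82611e-06.

S_2 ≈ 33.3668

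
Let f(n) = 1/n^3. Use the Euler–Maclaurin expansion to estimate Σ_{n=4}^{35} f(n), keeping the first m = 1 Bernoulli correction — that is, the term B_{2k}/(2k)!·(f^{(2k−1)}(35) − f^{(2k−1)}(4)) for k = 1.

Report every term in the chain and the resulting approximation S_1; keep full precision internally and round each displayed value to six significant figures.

S_1 ≈ 0.0396424

The integral term ∫_4^35 1/x^3 dx = 0.0308418.
½[f(4) + f(35)] = ½[0.0156250 + 2.33236e-05] = 0.00782416.
Integral + boundary = 0.0386660.
k=1: B_{2}/(2)! × [f^{(1)}(35) − f^{(1)}(4)] = 1/12 × (-1.99917e-06 − (-0.0117188)) = 0.000976396.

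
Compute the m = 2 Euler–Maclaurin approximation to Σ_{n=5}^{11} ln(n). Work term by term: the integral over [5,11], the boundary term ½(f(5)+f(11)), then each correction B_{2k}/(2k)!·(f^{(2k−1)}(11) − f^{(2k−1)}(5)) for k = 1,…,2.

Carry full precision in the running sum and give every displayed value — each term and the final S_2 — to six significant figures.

S_2 ≈ 14.3243

The integral term ∫_5^11 ln(x) dx = 12.3297.
½[f(5) + f(11)] = ½[1.60944 + 2.39790] = 2.00367.
Integral + boundary = 14.3333.
Order-1 term: 1/12 · (0.0909091 − 0.200000) = -0.00909091.
Partial sum through k=1: 14.3242.
Order-2 term: −1/720 · (0.00150263 − 0.0160000) = 2.01352e-05.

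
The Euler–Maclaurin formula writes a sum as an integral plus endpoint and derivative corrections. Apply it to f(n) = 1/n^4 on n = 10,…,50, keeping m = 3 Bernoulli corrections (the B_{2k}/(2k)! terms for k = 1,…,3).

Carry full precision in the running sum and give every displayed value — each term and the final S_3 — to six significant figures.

Integral: ∫_10^50 1/x^4 dx = 0.000330667.
½[f(10) + f(50)] = ½[0.000100000 + 1.60000e-07] = 5.00800e-05.
Integral + boundary = 0.000380747.
Correction k=1: B_{2}/2! · (f^{(1)}(50) − f^{(1)}(10)) = 1/12 · (-1.28000e-08 − (-4.00000e-05)) = 3.33227e-06.
Running total after k=1: 0.000384079.
Correction k=2: B_{4}/4! · (f^{(3)}(50) − f^{(3)}(10)) = −1/720 · (-1.53600e-10 − (-1.20000e-05)) = -1.66665e-08.
Running total after k=2: 0.000384062.
Correction k=3: B_{6}/6! · (f^{(5)}(50) − f^{(5)}(10)) = 1/30240 · (-3.44064e-12 − (-6.72000e-06)) = 2.22222e-10.

S_3 ≈ 0.000384062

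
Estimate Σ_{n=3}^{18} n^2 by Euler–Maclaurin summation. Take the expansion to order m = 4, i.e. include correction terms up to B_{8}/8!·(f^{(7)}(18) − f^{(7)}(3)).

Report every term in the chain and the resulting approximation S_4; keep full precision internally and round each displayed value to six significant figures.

S_4 ≈ 2104.00

Integral: ∫_3^18 x^2 dx = 1935.00.
½[f(3) + f(18)] = ½[9.00000 + 324.000] = 166.500.
So far: 2101.50.
k=1: B_{2}/(2)! × [f^{(1)}(18) − f^{(1)}(3)] = 1/12 × (36.0000 − 6.00000) = 2.50000.
Partial sum through k=1: 2104.00.
k=2: B_{4}/(4)! × [f^{(3)}(18) − f^{(3)}(3)] = −1/720 × (0.00000 − 0.00000) = 0.00000.
Partial sum through k=2: 2104.00.
k=3: B_{6}/(6)! × [f^{(5)}(18) − f^{(5)}(3)] = 1/30240 × (0.00000 − 0.00000) = 0.00000.
Partial sum through k=3: 2104.00.
k=4: B_{8}/(8)! × [f^{(7)}(18) − f^{(7)}(3)] = −1/1209600 × (0.00000 − 0.00000) = 0.00000.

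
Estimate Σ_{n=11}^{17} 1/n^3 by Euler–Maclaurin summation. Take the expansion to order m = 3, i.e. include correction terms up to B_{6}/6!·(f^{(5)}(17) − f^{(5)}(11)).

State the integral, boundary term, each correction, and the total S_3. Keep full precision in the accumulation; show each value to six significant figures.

∫_11^17 1/x^3 dx evaluates to 0.00240213.
½[f(11) + f(17)] = ½[0.000751315 + 0.000203542] = 0.000477428.
So far: 0.00287956.
Order-1 term: 1/12 · (-3.59191e-05 − (-0.000204904)) = 1.40821e-05.
Running total after k=1: 0.00289364.
Order-2 term: −1/720 · (-2.48575e-06 − (-3.38684e-05)) = -4.35871e-08.
Running total after k=2: 0.00289359.
Order-3 term: 1/30240 · (-3.61251e-07 − (-1.17560e-05)) = 3.76810e-10.

S_3 ≈ 0.00289359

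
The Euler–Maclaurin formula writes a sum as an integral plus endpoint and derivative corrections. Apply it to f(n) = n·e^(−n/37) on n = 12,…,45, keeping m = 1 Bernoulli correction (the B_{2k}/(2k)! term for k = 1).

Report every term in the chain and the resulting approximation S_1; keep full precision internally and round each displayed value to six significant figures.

S_1 ≈ 422.663

The integral term ∫_12^45 x·e^(−x/37) dx = 411.703.
Endpoint term: (f(12) + f(45))/2 = (8.67619 + 13.3357)/2 = 11.0060.
Running total after boundary: 422.709.
Correction k=1: B_{2}/2! · (f^{(1)}(45) − f^{(1)}(12)) = 1/12 · (-0.0640755 − 0.488524) = -0.0460500.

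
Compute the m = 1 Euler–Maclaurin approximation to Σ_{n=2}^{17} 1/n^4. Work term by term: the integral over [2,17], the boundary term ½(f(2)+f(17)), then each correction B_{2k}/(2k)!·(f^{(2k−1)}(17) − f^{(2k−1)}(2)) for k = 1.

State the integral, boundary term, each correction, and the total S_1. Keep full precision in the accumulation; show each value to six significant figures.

S_1 ≈ 0.0832712

Integral: ∫_2^17 1/x^4 dx = 0.0415988.
Boundary: ½(f(2) + f(17)) = ½(0.0625000 + 1.19730e-05) = 0.0312560.
Running total after boundary: 0.0728548.
Order-1 term: 1/12 · (-2.81719e-06 − (-0.125000)) = 0.0104164.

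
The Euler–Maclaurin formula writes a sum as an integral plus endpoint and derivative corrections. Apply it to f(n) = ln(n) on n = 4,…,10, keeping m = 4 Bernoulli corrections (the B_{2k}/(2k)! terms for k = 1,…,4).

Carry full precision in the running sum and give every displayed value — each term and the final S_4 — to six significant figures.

∫_4^10 ln(x) dx evaluates to 11.4807.
Endpoint term: (f(4) + f(10))/2 = (1.38629 + 2.30259)/2 = 1.84444.
Running total after boundary: 13.3251.
k=1: B_{2}/(2)! × [f^{(1)}(10) − f^{(1)}(4)] = 1/12 × (0.100000 − 0.250000) = -0.0125000.
Running total after k=1: 13.3126.
k=2: B_{4}/(4)! × [f^{(3)}(10) − f^{(3)}(4)] = −1/720 × (0.00200000 − 0.0312500) = 4.06250e-05.
Running total after k=2: 13.3127.
k=3: B_{6}/(6)! × [f^{(5)}(10) − f^{(5)}(4)] = 1/30240 × (0.000240000 − 0.0234375) = -7.67113e-07.
Running total after k=3: 13.3127.
k=4: B_{8}/(8)! × [f^{(7)}(10) − f^{(7)}(4)] = −1/1209600 × (7.20000e-05 − 0.0439453) = 3.62709e-08.

S_4 ≈ 13.3127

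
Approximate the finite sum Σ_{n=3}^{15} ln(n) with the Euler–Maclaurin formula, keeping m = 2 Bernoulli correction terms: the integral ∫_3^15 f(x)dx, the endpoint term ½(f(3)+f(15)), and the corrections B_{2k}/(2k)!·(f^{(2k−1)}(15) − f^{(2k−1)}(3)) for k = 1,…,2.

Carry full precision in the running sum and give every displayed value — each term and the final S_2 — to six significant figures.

∫_3^15 ln(x) dx evaluates to 25.3249.
Boundary: ½(f(3) + f(15)) = ½(1.09861 + 2.70805) = 1.90333.
Running total after boundary: 27.2282.
Order-1 term: 1/12 · (0.0666667 − 0.333333) = -0.0222222.
After k=1: 27.2060.
Order-2 term: −1/720 · (0.000592593 − 0.0740741) = 0.000102058.

S_2 ≈ 27.2061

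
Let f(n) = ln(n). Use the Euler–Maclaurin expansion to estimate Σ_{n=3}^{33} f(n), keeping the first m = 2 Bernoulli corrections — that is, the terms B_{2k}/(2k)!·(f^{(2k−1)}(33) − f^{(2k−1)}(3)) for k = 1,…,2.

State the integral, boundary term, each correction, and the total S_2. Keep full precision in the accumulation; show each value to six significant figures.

S_2 ≈ 84.3613

The integral term ∫_3^33 ln(x) dx = 82.0889.
½[f(3) + f(33)] = ½[1.09861 + 3.49651] = 2.29756.
Integral + boundary = 84.3865.
Correction k=1: B_{2}/2! · (f^{(1)}(33) − f^{(1)}(3)) = 1/12 · (0.0303030 − 0.333333) = -0.0252525.
Running total after k=1: 84.3612.
Correction k=2: B_{4}/4! · (f^{(3)}(33) − f^{(3)}(3)) = −1/720 · (5.56529e-05 − 0.0740741) = 0.000102803.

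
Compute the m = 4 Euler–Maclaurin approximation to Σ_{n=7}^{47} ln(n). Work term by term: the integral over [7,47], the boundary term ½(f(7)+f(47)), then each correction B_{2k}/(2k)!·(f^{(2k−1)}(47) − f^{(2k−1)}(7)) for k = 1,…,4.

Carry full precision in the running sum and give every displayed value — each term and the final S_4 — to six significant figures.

∫_7^47 ln(x) dx evaluates to 127.336.
Endpoint term: (f(7) + f(47))/2 = (1.94591 + 3.85015)/2 = 2.89803.
Running total after boundary: 130.234.
k=1: B_{2}/(2)! × [f^{(1)}(47) − f^{(1)}(7)] = 1/12 × (0.0212766 − 0.142857) = -0.0101317.
Partial sum through k=1: 130.223.
k=2: B_{4}/(4)! × [f^{(3)}(47) − f^{(3)}(7)] = −1/720 × (1.92636e-05 − 0.00583090) = 8.07172e-06.
Partial sum through k=2: 130.223.
k=3: B_{6}/(6)! × [f^{(5)}(47) − f^{(5)}(7)] = 1/30240 × (1.04646e-07 − 0.00142798) = -4.72180e-08.
Partial sum through k=3: 130.223.
k=4: B_{8}/(8)! × [f^{(7)}(47) − f^{(7)}(7)] = −1/1209600 × (1.42117e-09 − 0.000874271) = 7.22776e-10.

S_4 ≈ 130.223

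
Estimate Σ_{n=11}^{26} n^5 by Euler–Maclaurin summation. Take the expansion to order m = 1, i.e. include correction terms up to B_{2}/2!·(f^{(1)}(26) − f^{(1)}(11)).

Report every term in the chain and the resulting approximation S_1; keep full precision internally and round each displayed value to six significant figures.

The integral term ∫_11^26 x^5 dx = 5.11907e+07.
Boundary: ½(f(11) + f(26)) = ½(161051 + 1.18814e+07) = 6.02121e+06.
Running total after boundary: 5.72119e+07.
k=1: B_{2}/(2)! × [f^{(1)}(26) − f^{(1)}(11)] = 1/12 × (2.28488e+06 − 73205.0) = 184306.

S_1 ≈ 5.73962e+07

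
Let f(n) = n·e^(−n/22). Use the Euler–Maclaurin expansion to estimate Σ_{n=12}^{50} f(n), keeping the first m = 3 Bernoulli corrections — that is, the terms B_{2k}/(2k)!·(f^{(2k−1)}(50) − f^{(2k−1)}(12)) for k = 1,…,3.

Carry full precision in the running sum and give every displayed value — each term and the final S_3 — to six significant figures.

S_3 ≈ 276.344

Integral: ∫_12^50 x·e^(−x/22) dx = 270.324.
Endpoint term: (f(12) + f(50))/2 = (6.95494 + 5.15154)/2 = 6.05324.
Running total after boundary: 276.377.
Order-1 term: 1/12 · (-0.131130 − 0.263445) = -0.0328812.
Running total after k=1: 276.344.
Order-2 term: −1/720 · (0.000154817 − 0.00293926) = 3.86728e-06.
Running total after k=2: 276.344.
Order-3 term: 1/30240 · (1.19951e-06 − 1.10211e-05) = -3.24788e-10.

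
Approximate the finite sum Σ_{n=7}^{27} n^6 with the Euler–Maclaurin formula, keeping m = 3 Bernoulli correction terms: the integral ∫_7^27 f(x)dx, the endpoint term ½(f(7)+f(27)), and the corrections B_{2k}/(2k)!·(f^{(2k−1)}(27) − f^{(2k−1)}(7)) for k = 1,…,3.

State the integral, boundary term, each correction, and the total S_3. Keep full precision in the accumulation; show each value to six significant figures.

S_3 ≈ 1.69515e+09

The integral term ∫_7^27 x^6 dx = 1.49422e+09.
Endpoint term: (f(7) + f(27))/2 = (117649 + 3.87420e+08)/2 = 1.93769e+08.
Running total after boundary: 1.68799e+09.
k=1: B_{2}/(2)! × [f^{(1)}(27) − f^{(1)}(7)] = 1/12 × (8.60934e+07 − 100842) = 7.16605e+06.
Running total after k=1: 1.69515e+09.
k=2: B_{4}/(4)! × [f^{(3)}(27) − f^{(3)}(7)] = −1/720 × (2.36196e+06 − 41160.0) = -3223.33.
Running total after k=2: 1.69515e+09.
k=3: B_{6}/(6)! × [f^{(5)}(27) − f^{(5)}(7)] = 1/30240 × (19440.0 − 5040.00) = 0.476190.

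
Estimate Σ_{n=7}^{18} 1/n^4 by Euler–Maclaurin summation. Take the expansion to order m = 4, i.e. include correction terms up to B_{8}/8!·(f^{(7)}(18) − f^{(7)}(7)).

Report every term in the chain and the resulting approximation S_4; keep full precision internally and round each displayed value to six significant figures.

S_4 ≈ 0.00114713

Integral: ∫_7^18 1/x^4 dx = 0.000914661.
½[f(7) + f(18)] = ½[0.000416493 + 9.52599e-06] = 0.000213010.
Running total after boundary: 0.00112767.
k=1: B_{2}/(2)! × [f^{(1)}(18) − f^{(1)}(7)] = 1/12 × (-2.11689e-06 − (-0.000237996)) = 1.96566e-05.
Running total after k=1: 0.00114733.
k=2: B_{4}/(4)! × [f^{(3)}(18) − f^{(3)}(7)] = −1/720 × (-1.96008e-07 − (-0.000145712)) = -2.02105e-07.
Running total after k=2: 0.00114713.
k=3: B_{6}/(6)! × [f^{(5)}(18) − f^{(5)}(7)] = 1/30240 × (-3.38779e-08 − (-0.000166528)) = 5.50575e-09.
Running total after k=3: 0.00114713.
k=4: B_{8}/(8)! × [f^{(7)}(18) − f^{(7)}(7)] = −1/1209600 × (-9.41053e-09 − (-0.000305868)) = -2.52859e-10.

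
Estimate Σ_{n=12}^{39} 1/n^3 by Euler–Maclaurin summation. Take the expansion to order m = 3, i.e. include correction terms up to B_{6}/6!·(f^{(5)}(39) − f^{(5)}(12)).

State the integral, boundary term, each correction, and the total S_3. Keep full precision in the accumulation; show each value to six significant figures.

S_3 ≈ 0.00345319

The integral term ∫_12^39 1/x^3 dx = 0.00314349.
½[f(12) + f(39)] = ½[0.000578704 + 1.68580e-05] = 0.000297781.
Running total after boundary: 0.00344127.
Order-1 term: 1/12 · (-1.29677e-06 − (-0.000144676)) = 1.19483e-05.
Running total after k=1: 0.00345322.
Order-2 term: −1/720 · (-1.70515e-08 − (-2.00939e-05)) = -2.78845e-08.
Running total after k=2: 0.00345319.
Order-3 term: 1/30240 · (-4.70851e-10 − (-5.86071e-06)) = 1.93791e-10.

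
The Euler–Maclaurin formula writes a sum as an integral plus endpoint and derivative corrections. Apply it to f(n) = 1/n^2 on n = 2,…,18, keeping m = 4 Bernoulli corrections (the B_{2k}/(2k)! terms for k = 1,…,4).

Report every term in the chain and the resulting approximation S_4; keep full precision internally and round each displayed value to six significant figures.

S_4 ≈ 0.590872

Integral: ∫_2^18 1/x^2 dx = 0.444444.
½[f(2) + f(18)] = ½[0.250000 + 0.00308642] = 0.126543.
So far: 0.570988.
k=1: B_{2}/(2)! × [f^{(1)}(18) − f^{(1)}(2)] = 1/12 × (-0.000342936 − (-0.250000)) = 0.0208048.
Partial sum through k=1: 0.591792.
k=2: B_{4}/(4)! × [f^{(3)}(18) − f^{(3)}(2)] = −1/720 × (-1.27013e-05 − (-0.750000)) = -0.00104165.
Partial sum through k=2: 0.590751.
k=3: B_{6}/(6)! × [f^{(5)}(18) − f^{(5)}(2)] = 1/30240 × (-1.17605e-06 − (-5.62500)) = 0.000186012.
Partial sum through k=3: 0.590937.
k=4: B_{8}/(8)! × [f^{(7)}(18) − f^{(7)}(2)] = −1/1209600 × (-2.03268e-07 − (-78.7500)) = -6.51042e-05.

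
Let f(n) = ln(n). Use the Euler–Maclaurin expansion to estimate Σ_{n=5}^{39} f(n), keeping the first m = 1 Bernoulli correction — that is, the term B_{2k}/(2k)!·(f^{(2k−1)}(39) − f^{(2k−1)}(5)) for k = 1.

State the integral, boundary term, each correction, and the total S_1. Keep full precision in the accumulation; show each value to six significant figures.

∫_5^39 ln(x) dx evaluates to 100.832.
Boundary: ½(f(5) + f(39)) = ½(1.60944 + 3.66356) = 2.63650.
Running total after boundary: 103.468.
Order-1 term: 1/12 · (0.0256410 − 0.200000) = -0.0145299.

S_1 ≈ 103.454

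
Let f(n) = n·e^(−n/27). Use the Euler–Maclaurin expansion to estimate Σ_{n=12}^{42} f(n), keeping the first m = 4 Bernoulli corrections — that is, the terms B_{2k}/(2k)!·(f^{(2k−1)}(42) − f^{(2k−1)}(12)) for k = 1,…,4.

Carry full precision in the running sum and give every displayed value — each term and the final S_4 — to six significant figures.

∫_12^42 x·e^(−x/27) dx evaluates to 281.936.
½[f(12) + f(42)] = ½[7.69416 + 8.86503] = 8.27960.
Integral + boundary = 290.215.
Order-1 term: 1/12 · (-0.117262 − 0.356211) = -0.0394561.
After k=1: 290.176.
Order-2 term: −1/720 · (0.000418219 − 0.00224770) = 2.54094e-06.
After k=2: 290.176.
Order-3 term: 1/30240 · (1.36803e-06 − 5.49625e-06) = -1.36515e-10.
After k=3: 290.176.
Order-4 term: −1/1209600 · (2.96621e-09 − 1.08494e-08) = 6.51722e-15.

S_4 ≈ 290.176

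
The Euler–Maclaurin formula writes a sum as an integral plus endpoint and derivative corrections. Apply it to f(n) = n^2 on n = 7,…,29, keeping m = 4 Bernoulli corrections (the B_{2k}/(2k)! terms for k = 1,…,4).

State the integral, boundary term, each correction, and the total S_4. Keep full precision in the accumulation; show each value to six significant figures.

The integral term ∫_7^29 x^2 dx = 8015.33.
Endpoint term: (f(7) + f(29))/2 = (49.0000 + 841.000)/2 = 445.000.
Integral + boundary = 8460.33.
Correction k=1: B_{2}/2! · (f^{(1)}(29) − f^{(1)}(7)) = 1/12 · (58.0000 − 14.0000) = 3.66667.
Partial sum through k=1: 8464.00.
Correction k=2: B_{4}/4! · (f^{(3)}(29) − f^{(3)}(7)) = −1/720 · (0.00000 − 0.00000) = 0.00000.
Partial sum through k=2: 8464.00.
Correction k=3: B_{6}/6! · (f^{(5)}(29) − f^{(5)}(7)) = 1/30240 · (0.00000 − 0.00000) = 0.00000.
Partial sum through k=3: 8464.00.
Correction k=4: B_{8}/8! · (f^{(7)}(29) − f^{(7)}(7)) = −1/1209600 · (0.00000 − 0.00000) = 0.00000.

S_4 ≈ 8464.00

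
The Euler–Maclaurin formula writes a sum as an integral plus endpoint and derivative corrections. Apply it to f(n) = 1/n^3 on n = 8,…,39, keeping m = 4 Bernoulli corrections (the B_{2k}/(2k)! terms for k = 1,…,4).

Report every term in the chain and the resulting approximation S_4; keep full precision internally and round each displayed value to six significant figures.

The integral term ∫_8^39 1/x^3 dx = 0.00748377.
Boundary: ½(f(8) + f(39)) = ½(0.00195312 + 1.68580e-05) = 0.000984992.
Integral + boundary = 0.00846876.
Correction k=1: B_{2}/2! · (f^{(1)}(39) − f^{(1)}(8)) = 1/12 · (-1.29677e-06 − (-0.000732422)) = 6.09271e-05.
Running total after k=1: 0.00852969.
Correction k=2: B_{4}/4! · (f^{(3)}(39) − f^{(3)}(8)) = −1/720 · (-1.70515e-08 − (-0.000228882)) = -3.17868e-07.
Running total after k=2: 0.00852937.
Correction k=3: B_{6}/6! · (f^{(5)}(39) − f^{(5)}(8)) = 1/30240 · (-4.70851e-10 − (-0.000150204)) = 4.96704e-09.
Running total after k=3: 0.00852937.
Correction k=4: B_{8}/8! · (f^{(7)}(39) − f^{(7)}(8)) = −1/1209600 · (-2.22888e-11 − (-0.000168979)) = -1.39698e-10.

S_4 ≈ 0.00852937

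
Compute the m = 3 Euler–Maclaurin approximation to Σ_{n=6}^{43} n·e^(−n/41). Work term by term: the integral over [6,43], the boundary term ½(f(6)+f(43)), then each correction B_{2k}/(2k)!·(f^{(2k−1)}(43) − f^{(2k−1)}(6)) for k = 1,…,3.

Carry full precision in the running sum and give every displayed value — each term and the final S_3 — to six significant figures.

S_3 ≈ 468.069

∫_6^43 x·e^(−x/41) dx evaluates to 458.007.
Endpoint term: (f(6) + f(43))/2 = (5.18318 + 15.0657)/2 = 10.1244.
Running total after boundary: 468.132.
Order-1 term: 1/12 · (-0.0170910 − 0.737444) = -0.0628779.
Running total after k=1: 468.069.
Order-2 term: −1/720 · (0.000406686 − 0.00146649) = 1.47195e-06.
Running total after k=2: 468.069.
Order-3 term: 1/30240 · (4.89910e-07 − 1.48381e-06) = -3.28671e-11.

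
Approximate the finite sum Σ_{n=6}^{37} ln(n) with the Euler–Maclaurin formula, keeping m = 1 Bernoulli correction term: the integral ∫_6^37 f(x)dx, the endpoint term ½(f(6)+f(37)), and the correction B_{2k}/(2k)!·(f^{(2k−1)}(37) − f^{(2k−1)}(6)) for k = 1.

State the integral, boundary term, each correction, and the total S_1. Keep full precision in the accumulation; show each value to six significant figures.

Integral: ∫_6^37 ln(x) dx = 91.8534.
½[f(6) + f(37)] = ½[1.79176 + 3.61092] = 2.70134.
Integral + boundary = 94.5547.
Order-1 term: 1/12 · (0.0270270 − 0.166667) = -0.0116366.

S_1 ≈ 94.5431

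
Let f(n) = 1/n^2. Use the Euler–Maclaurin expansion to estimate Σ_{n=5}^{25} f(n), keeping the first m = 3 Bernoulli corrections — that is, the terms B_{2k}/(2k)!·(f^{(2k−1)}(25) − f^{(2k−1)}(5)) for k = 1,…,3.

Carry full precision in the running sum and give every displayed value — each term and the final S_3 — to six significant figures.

Integral: ∫_5^25 1/x^2 dx = 0.160000.
Boundary: ½(f(5) + f(25)) = ½(0.0400000 + 0.00160000) = 0.0208000.
Running total after boundary: 0.180800.
Correction k=1: B_{2}/2! · (f^{(1)}(25) − f^{(1)}(5)) = 1/12 · (-0.000128000 − (-0.0160000)) = 0.00132267.
Running total after k=1: 0.182123.
Correction k=2: B_{4}/4! · (f^{(3)}(25) − f^{(3)}(5)) = −1/720 · (-2.45760e-06 − (-0.00768000)) = -1.06633e-05.
Running total after k=2: 0.182112.
Correction k=3: B_{6}/6! · (f^{(5)}(25) − f^{(5)}(5)) = 1/30240 · (-1.17965e-07 − (-0.00921600)) = 3.04758e-07.

S_3 ≈ 0.182112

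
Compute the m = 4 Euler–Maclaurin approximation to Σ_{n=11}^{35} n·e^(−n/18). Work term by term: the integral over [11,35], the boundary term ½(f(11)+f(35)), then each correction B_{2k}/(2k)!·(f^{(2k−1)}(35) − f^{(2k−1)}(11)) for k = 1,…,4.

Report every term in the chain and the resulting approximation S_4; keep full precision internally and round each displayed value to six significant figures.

S_4 ≈ 152.289

Integral: ∫_11^35 x·e^(−x/18) dx = 146.829.
Endpoint term: (f(11) + f(35))/2 = (5.97022 + 5.00733)/2 = 5.48878.
Running total after boundary: 152.317.
Order-1 term: 1/12 · (-0.135119 − 0.211068) = -0.0288489.
After k=1: 152.288.
Order-2 term: −1/720 · (0.000466095 − 0.00400174) = 4.91062e-06.
After k=2: 152.289.
Order-3 term: 1/30240 · (4.16427e-06 − 2.26915e-05) = -6.12672e-10.
After k=3: 152.289.
Order-4 term: −1/1209600 · (2.12653e-08 − 1.01950e-07) = 6.67038e-14.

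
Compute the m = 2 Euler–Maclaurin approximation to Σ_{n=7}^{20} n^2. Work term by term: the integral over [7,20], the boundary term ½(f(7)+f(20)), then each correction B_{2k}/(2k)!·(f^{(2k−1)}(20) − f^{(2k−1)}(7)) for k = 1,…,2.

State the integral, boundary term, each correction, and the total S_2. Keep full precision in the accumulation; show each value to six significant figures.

S_2 ≈ 2779.00

Integral: ∫_7^20 x^2 dx = 2552.33.
Boundary: ½(f(7) + f(20)) = ½(49.0000 + 400.000) = 224.500.
Integral + boundary = 2776.83.
Correction k=1: B_{2}/2! · (f^{(1)}(20) − f^{(1)}(7)) = 1/12 · (40.0000 − 14.0000) = 2.16667.
After k=1: 2779.00.
Correction k=2: B_{4}/4! · (f^{(3)}(20) − f^{(3)}(7)) = −1/720 · (0.00000 − 0.00000) = 0.00000.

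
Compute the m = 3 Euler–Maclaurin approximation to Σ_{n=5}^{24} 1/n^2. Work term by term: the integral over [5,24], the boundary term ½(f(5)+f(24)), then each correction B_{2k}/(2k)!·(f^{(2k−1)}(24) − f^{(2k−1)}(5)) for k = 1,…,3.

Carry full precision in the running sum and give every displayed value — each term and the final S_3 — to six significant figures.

Integral: ∫_5^24 1/x^2 dx = 0.158333.
Endpoint term: (f(5) + f(24))/2 = (0.0400000 + 0.00173611)/2 = 0.0208681.
Integral + boundary = 0.179201.
Order-1 term: 1/12 · (-0.000144676 − (-0.0160000)) = 0.00132128.
After k=1: 0.180523.
Order-2 term: −1/720 · (-3.01408e-06 − (-0.00768000)) = -1.06625e-05.
After k=2: 0.180512.
Order-3 term: 1/30240 · (-1.56983e-07 − (-0.00921600)) = 3.04757e-07.

S_3 ≈ 0.180512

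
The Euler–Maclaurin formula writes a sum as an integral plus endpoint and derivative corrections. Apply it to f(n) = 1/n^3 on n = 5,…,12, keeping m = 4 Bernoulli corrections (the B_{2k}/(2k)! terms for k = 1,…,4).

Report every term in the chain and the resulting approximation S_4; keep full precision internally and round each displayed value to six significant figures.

Integral: ∫_5^12 1/x^3 dx = 0.0165278.
½[f(5) + f(12)] = ½[0.00800000 + 0.000578704] = 0.00428935.
Integral + boundary = 0.0208171.
k=1: B_{2}/(2)! × [f^{(1)}(12) − f^{(1)}(5)] = 1/12 × (-0.000144676 − (-0.00480000)) = 0.000387944.
Running total after k=1: 0.0212051.
k=2: B_{4}/(4)! × [f^{(3)}(12) − f^{(3)}(5)] = −1/720 × (-2.00939e-05 − (-0.00384000)) = -5.30543e-06.
Running total after k=2: 0.0211998.
k=3: B_{6}/(6)! × [f^{(5)}(12) − f^{(5)}(5)] = 1/30240 × (-5.86071e-06 − (-0.00645120)) = 2.13140e-07.
Running total after k=3: 0.0212000.
k=4: B_{8}/(8)! × [f^{(7)}(12) − f^{(7)}(5)] = −1/1209600 × (-2.93036e-06 − (-0.0185795)) = -1.53576e-08.

S_4 ≈ 0.0212000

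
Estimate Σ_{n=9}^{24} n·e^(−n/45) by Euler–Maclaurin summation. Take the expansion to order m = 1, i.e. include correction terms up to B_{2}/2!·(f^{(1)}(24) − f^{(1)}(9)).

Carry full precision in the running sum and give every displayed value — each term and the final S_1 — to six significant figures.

S_1 ≈ 178.671

∫_9^24 x·e^(−x/45) dx evaluates to 167.979.
½[f(9) + f(24)] = ½[7.36858 + 14.0795] = 10.7240.
So far: 178.703.
Order-1 term: 1/12 · (0.273768 − 0.654985) = -0.0317680.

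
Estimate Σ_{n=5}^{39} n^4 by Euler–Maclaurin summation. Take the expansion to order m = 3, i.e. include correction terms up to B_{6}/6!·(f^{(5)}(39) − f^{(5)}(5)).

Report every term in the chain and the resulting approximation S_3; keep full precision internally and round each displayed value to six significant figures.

S_3 ≈ 1.92210e+07

Integral: ∫_5^39 x^4 dx = 1.80442e+07.
½[f(5) + f(39)] = ½[625.000 + 2.31344e+06] = 1.15703e+06.
Integral + boundary = 1.92012e+07.
Order-1 term: 1/12 · (237276 − 500.000) = 19731.3.
After k=1: 1.92210e+07.
Order-2 term: −1/720 · (936.000 − 120.000) = -1.13333.
After k=2: 1.92210e+07.
Order-3 term: 1/30240 · (0.00000 − 0.00000) = 0.00000.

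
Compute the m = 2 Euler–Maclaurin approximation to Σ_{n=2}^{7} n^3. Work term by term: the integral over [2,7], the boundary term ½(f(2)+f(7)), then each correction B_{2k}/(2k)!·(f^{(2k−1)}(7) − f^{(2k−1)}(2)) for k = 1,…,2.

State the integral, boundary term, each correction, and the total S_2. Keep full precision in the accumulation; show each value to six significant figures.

S_2 ≈ 783.000

Integral: ∫_2^7 x^3 dx = 596.250.
Boundary: ½(f(2) + f(7)) = ½(8.00000 + 343.000) = 175.500.
Running total after boundary: 771.750.
Order-1 term: 1/12 · (147.000 − 12.0000) = 11.2500.
After k=1: 783.000.
Order-2 term: −1/720 · (6.00000 − 6.00000) = 0.00000.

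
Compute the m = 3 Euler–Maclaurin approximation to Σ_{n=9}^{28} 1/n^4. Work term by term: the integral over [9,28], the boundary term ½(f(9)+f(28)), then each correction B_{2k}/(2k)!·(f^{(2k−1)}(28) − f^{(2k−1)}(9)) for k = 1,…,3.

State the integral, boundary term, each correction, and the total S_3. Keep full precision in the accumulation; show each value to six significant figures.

S_3 ≈ 0.000524675

The integral term ∫_9^28 1/x^4 dx = 0.000442063.
Endpoint term: (f(9) + f(28))/2 = (0.000152416 + 1.62693e-06)/2 = 7.70214e-05.
So far: 0.000519084.
Correction k=1: B_{2}/2! · (f^{(1)}(28) − f^{(1)}(9)) = 1/12 · (-2.32418e-07 − (-6.77404e-05)) = 5.62566e-06.
Partial sum through k=1: 0.000524710.
Correction k=2: B_{4}/4! · (f^{(3)}(28) − f^{(3)}(9)) = −1/720 · (-8.89355e-09 − (-2.50890e-05)) = -3.48335e-08.
Partial sum through k=2: 0.000524675.
Correction k=3: B_{6}/6! · (f^{(5)}(28) − f^{(5)}(9)) = 1/30240 · (-6.35253e-10 − (-1.73455e-05)) = 5.73573e-10.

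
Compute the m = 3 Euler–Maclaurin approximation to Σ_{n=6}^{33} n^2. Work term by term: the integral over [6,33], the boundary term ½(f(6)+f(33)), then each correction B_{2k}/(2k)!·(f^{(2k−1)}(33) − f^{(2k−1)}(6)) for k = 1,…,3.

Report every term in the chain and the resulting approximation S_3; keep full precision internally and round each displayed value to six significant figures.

S_3 ≈ 12474.0

Integral: ∫_6^33 x^2 dx = 11907.0.
Endpoint term: (f(6) + f(33))/2 = (36.0000 + 1089.00)/2 = 562.500.
Running total after boundary: 12469.5.
k=1: B_{2}/(2)! × [f^{(1)}(33) − f^{(1)}(6)] = 1/12 × (66.0000 − 12.0000) = 4.50000.
Running total after k=1: 12474.0.
k=2: B_{4}/(4)! × [f^{(3)}(33) − f^{(3)}(6)] = −1/720 × (0.00000 − 0.00000) = 0.00000.
Running total after k=2: 12474.0.
k=3: B_{6}/(6)! × [f^{(5)}(33) − f^{(5)}(6)] = 1/30240 × (0.00000 − 0.00000) = 0.00000.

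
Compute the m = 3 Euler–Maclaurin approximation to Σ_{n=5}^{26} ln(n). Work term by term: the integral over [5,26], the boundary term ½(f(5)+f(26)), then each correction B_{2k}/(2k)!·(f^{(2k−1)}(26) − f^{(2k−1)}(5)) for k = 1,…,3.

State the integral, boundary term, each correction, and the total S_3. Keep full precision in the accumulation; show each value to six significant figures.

Integral: ∫_5^26 ln(x) dx = 55.6633.
½[f(5) + f(26)] = ½[1.60944 + 3.25810] = 2.43377.
So far: 58.0971.
Order-1 term: 1/12 · (0.0384615 − 0.200000) = -0.0134615.
Partial sum through k=1: 58.0836.
Order-2 term: −1/720 · (0.000113792 − 0.0160000) = 2.20642e-05.
Partial sum through k=2: 58.0836.
Order-3 term: 1/30240 · (2.01997e-06 − 0.00768000) = -2.53901e-07.

S_3 ≈ 58.0836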